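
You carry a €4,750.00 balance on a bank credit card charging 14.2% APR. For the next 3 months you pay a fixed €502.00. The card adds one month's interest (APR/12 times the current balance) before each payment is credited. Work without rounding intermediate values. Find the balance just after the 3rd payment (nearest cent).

Monthly rate r = 14.2%/12 = 1.18333% = 0.0118333.
Each month: B ← B·(1+r) − €502.00.
Month 1: interest €56.21; balance after payment €4,304.21.
Month 2: interest €50.93; balance after payment €3,853.14.
Month 3: interest €45.60; balance after payment €3,396.74.

€3,396.74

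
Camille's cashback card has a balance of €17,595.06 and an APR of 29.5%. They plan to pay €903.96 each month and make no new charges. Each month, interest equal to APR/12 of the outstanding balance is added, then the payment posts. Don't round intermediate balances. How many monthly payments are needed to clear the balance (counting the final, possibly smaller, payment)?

Monthly rate r = 29.5%/12 = 2.45833% = 0.0245833.
Recurrence: B ← B·(1+r) − €903.96.
Month 1: interest €432.55; balance after payment €17,123.65.
Month 2: interest €420.96; balance after payment €16,640.64.
Closed form: n = −ln(1 − rB₀/P)/ln(1+r) = −ln(0.5215)/ln(1.02458) ≈ 26.807, so the balance reaches zero during payment 27.

27 payments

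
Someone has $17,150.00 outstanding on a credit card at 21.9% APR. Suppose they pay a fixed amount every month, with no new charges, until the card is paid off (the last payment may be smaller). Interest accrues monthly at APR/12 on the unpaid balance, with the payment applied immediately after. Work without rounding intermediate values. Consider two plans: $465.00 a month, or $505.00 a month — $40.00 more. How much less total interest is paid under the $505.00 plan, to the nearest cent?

$1,745.12

Monthly rate r = 21.9%/12 = 1.825% = 0.01825.
At $465.00/mo: n = ⌈−ln(1 − rB₀/P)/ln(1+r)⌉ = 62 payments (last $382.71); total interest = total paid − $17,150.00 = $11,597.71.
At $505.00/mo: 54 payments (last $237.59); total interest $9,852.59.
Interest saved = $11,597.71 − $9,852.59 = $1,745.12.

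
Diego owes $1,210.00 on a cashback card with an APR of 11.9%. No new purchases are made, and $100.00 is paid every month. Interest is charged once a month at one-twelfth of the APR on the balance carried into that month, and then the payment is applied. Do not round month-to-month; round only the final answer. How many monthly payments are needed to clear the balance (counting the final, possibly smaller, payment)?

Monthly rate r = 11.9%/12 = 0.991667% = 0.00991667.
Recurrence: B ← B·(1+r) − $100.00.
Month 1: interest $12.00; balance after payment $1,122.00.
Month 2: interest $11.13; balance after payment $1,033.13.
Closed form: n = −ln(1 − rB₀/P)/ln(1+r) = −ln(0.88001)/ln(1.00992) ≈ 12.954, so the balance reaches zero during payment 13.

13 months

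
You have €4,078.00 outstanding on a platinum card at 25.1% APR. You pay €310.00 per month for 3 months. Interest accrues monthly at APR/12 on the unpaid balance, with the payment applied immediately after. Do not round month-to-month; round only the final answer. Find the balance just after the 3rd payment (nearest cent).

€3,389.70

Monthly rate r = 25.1%/12 = 2.09167% = 0.0209167.
Each month: B ← B·(1+r) − €310.00.
Month 1: interest €85.30; balance after payment €3,853.30.
Month 2: interest €80.60; balance after payment €3,623.90.
Month 3: interest €75.80; balance after payment €3,389.70.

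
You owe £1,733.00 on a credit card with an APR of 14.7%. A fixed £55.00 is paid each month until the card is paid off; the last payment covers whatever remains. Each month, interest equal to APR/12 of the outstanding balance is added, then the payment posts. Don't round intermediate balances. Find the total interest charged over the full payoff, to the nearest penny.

Monthly rate r = 14.7%/12 = 1.225% = 0.01225.
Payoff takes n = ⌈−ln(1 − rB₀/P)/ln(1+r)⌉ = ⌈40.059⌉ = 41 payments; the last is £3.25.
Total paid = 40·£55.00 + £3.25 = £2,203.25.
Total interest = total paid − principal = £2,203.25 − £1,733.00 = £470.25.

£470.25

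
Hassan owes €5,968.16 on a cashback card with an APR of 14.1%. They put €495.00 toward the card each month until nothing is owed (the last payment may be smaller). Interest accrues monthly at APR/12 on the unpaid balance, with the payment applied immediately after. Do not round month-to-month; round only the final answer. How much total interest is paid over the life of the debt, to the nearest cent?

€505.41

Monthly rate r = 14.1%/12 = 1.175% = 0.01175.
Payoff takes n = ⌈−ln(1 − rB₀/P)/ln(1+r)⌉ = ⌈13.077⌉ = 14 payments; the last is €38.57.
Total paid = 13·€495.00 + €38.57 = €6,473.57.
Total interest = total paid − principal = €6,473.57 − €5,968.16 = €505.41.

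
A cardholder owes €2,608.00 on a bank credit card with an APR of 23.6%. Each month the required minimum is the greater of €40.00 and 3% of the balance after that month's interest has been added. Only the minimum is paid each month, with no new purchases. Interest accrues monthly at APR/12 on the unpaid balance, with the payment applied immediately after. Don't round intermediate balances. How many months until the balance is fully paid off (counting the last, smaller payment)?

Monthly rate r = 23.6%/12 = 1.96667% = 0.0196667.
While 3% of the post-interest balance exceeds €40.00, each month B ← (B·(1+r))·(1 − 0.03), i.e. B shrinks by the factor (1+r)·0.97 = 0.98908.
This holds for months 1–63. Entering month 64 the balance is €1,305.55; 3% of the post-interest balance is now below €40.00, so the flat €40.00 minimum applies from here.
From month 64 a fixed €40.00 at rate r clears €1,305.55 in 53 more payments. Total: 63 + 53 = 116 months.

116 months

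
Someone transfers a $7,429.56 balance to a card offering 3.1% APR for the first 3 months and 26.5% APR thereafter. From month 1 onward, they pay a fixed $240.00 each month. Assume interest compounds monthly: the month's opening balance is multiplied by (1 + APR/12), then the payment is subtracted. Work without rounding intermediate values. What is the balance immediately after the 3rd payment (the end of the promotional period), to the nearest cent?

$6,765.43

Promo months 1–3 at r₀ = 3.1%/12 = 0.00258333; months 4+ at r₁ = 26.5%/12 = 0.0220833.
After month 3: iterate B ← B·(1+r₀) − $240.00 for 3 months → $6,765.43.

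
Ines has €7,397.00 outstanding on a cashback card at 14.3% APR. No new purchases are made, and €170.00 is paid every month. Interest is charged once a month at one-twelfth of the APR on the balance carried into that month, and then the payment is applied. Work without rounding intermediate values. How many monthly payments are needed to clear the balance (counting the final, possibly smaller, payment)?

Monthly rate r = 14.3%/12 = 1.19167% = 0.0119167.
Recurrence: B ← B·(1+r) − €170.00.
Month 1: interest €88.15; balance after payment €7,315.15.
Month 2: interest €87.17; balance after payment €7,232.32.
Closed form: n = −ln(1 − rB₀/P)/ln(1+r) = −ln(0.48148)/ln(1.01192) ≈ 61.697, so the balance reaches zero during payment 62.

62 months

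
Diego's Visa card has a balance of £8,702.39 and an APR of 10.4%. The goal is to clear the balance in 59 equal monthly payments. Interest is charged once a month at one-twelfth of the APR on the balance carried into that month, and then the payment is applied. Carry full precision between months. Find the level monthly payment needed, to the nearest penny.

Monthly rate r = 10.4%/12 = 0.866667% = 0.00866667.
Level-payment amortization: P = B₀·r / (1 − (1+r)^(−n)) = 8702.39·0.00866667 / (1 − 1.00867^(−59)).
Denominator 1 − (1+r)^(−59) = 0.398981928.
P = 75.4207 / 0.398981928 ≈ 189.03.

£189.03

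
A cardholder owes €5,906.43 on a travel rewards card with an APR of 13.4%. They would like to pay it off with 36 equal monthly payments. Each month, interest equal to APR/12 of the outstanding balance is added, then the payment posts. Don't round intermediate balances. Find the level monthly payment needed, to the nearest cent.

Monthly rate r = 13.4%/12 = 1.11667% = 0.0111667.
Level-payment amortization: P = B₀·r / (1 − (1+r)^(−n)) = 5906.43·0.0111667 / (1 − 1.01117^(−36)).
Denominator 1 − (1+r)^(−36) = 0.329527151.
P = 65.9551 / 0.329527151 ≈ 200.15.

€200.15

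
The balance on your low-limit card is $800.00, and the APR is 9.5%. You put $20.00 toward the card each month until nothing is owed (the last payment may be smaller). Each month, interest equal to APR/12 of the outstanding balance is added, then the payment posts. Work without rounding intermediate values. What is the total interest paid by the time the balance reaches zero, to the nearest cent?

$165.77

Monthly rate r = 9.5%/12 = 0.791667% = 0.00791667.
Payoff takes n = ⌈−ln(1 − rB₀/P)/ln(1+r)⌉ = ⌈48.288⌉ = 49 payments; the last is $5.77.
Total paid = 48·$20.00 + $5.77 = $965.77.
Total interest = total paid − principal = $965.77 − $800.00 = $165.77.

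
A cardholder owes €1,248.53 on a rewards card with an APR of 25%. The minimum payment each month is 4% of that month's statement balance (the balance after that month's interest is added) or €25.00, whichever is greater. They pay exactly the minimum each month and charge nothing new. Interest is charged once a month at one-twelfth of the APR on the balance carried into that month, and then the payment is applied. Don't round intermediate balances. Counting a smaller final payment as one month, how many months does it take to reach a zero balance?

70 months

Monthly rate r = 25%/12 = 2.08333% = 0.0208333.
While 4% of the post-interest balance exceeds €25.00, each month B ← (B·(1+r))·(1 − 0.04), i.e. B shrinks by the factor (1+r)·0.96 = 0.98.
This holds for months 1–36. Entering month 37 the balance is €603.31; 4% of the post-interest balance is now below €25.00, so the flat €25.00 minimum applies from here.
From month 37 a fixed €25.00 at rate r clears €603.31 in 34 more payments. Total: 36 + 34 = 70 months.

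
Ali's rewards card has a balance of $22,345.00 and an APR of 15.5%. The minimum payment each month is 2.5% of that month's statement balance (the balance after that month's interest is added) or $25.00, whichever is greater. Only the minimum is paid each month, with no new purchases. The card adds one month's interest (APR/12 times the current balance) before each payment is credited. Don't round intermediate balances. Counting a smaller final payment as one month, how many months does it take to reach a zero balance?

306 months

Monthly rate r = 15.5%/12 = 1.29167% = 0.0129167.
While 2.5% of the post-interest balance exceeds $25.00, each month B ← (B·(1+r))·(1 − 0.025), i.e. B shrinks by the factor (1+r)·0.975 = 0.98759.
This holds for months 1–250. Entering month 251 the balance is $985.74; 2.5% of the post-interest balance is now below $25.00, so the flat $25.00 minimum applies from here.
From month 251 a fixed $25.00 at rate r clears $985.74 in 56 more payments. Total: 250 + 56 = 306 months.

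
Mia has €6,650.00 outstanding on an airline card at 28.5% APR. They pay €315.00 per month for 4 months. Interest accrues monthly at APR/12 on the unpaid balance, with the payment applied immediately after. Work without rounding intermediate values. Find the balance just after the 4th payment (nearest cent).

€5,999.01

Monthly rate r = 28.5%/12 = 2.375% = 0.02375.
Each month: B ← B·(1+r) − €315.00.
Month 1: interest €157.94; balance after payment €6,492.94.
Month 2: interest €154.21; balance after payment €6,332.14.
Month 3: interest €150.39; balance after payment €6,167.53.
Month 4: interest €146.48; balance after payment €5,999.01.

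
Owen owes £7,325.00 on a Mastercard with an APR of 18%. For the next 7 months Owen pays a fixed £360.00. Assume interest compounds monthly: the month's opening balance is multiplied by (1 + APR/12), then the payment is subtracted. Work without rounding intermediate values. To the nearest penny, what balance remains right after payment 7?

£5,493.34

Monthly rate r = 18%/12 = 1.5% = 0.015.
Each month: B ← B·(1+r) − £360.00.
Month 1: interest £109.88; balance after payment £7,074.88.
Month 2: interest £106.12; balance after payment £6,821.00.
Month 3: interest £102.31; balance after payment £6,563.31.
Month 4: interest £98.45; balance after payment £6,301.76.
Month 5: interest £94.53; balance after payment £6,036.29.
Month 6: interest £90.54; balance after payment £5,766.83.
Month 7: interest £86.50; balance after payment £5,493.34.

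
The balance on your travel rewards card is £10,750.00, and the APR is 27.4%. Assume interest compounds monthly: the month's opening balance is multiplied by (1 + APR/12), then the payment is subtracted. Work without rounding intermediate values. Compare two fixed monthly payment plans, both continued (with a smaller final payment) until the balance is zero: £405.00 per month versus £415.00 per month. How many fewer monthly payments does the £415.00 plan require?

2 fewer payments

Monthly rate r = 27.4%/12 = 2.28333% = 0.0228333.
At £405.00/mo: n = ⌈−ln(1 − rB₀/P)/ln(1+r)⌉ = 42 payments (last £107.50); total interest = total paid − £10,750.00 = £5,962.50.
At £415.00/mo: 40 payments (last £271.17); total interest £5,706.17.
Payments saved = 42 − 40 = 2.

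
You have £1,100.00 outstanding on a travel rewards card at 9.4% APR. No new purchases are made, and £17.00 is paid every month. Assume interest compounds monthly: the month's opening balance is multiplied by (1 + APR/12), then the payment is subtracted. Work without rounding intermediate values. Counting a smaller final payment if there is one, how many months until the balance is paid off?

91 months

Monthly rate r = 9.4%/12 = 0.783333% = 0.00783333.
Recurrence: B ← B·(1+r) − £17.00.
Month 1: interest £8.62; balance after payment £1,091.62.
Month 2: interest £8.55; balance after payment £1,083.17.
Closed form: n = −ln(1 − rB₀/P)/ln(1+r) = −ln(0.49314)/ln(1.00783) ≈ 90.604, so the balance reaches zero during payment 91.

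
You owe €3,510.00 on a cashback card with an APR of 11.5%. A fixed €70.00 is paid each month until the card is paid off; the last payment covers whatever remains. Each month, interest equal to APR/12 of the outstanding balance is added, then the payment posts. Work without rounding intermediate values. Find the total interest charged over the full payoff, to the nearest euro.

€1,297

Monthly rate r = 11.5%/12 = 0.958333% = 0.00958333.
Payoff takes n = ⌈−ln(1 − rB₀/P)/ln(1+r)⌉ = ⌈68.670⌉ = 69 payments; the last is €47.00.
Total paid = 68·€70.00 + €47.00 = €4,807.00.
Total interest = total paid − principal = €4,807.00 − €3,510.00 = €1,297.00.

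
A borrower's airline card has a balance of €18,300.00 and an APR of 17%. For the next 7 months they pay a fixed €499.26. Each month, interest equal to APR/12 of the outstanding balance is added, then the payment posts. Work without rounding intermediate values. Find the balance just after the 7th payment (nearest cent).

€16,546.82

Monthly rate r = 17%/12 = 1.41667% = 0.0141667.
Each month: B ← B·(1+r) − €499.26.
Month 1: interest €259.25; balance after payment €18,059.99.
Month 2: interest €255.85; balance after payment €17,816.58.
Month 3: interest €252.40; balance after payment €17,569.72.
Month 4: interest €248.90; balance after payment €17,319.37.
Month 5: interest €245.36; balance after payment €17,065.46.
Month 6: interest €241.76; balance after payment €16,807.96.
Month 7: interest €238.11; balance after payment €16,546.82.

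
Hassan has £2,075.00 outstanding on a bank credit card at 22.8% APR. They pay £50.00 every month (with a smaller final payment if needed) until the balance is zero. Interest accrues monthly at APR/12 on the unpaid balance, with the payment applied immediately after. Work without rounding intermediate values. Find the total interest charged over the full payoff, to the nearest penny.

£2,052.07

Monthly rate r = 22.8%/12 = 1.9% = 0.019.
Payoff takes n = ⌈−ln(1 − rB₀/P)/ln(1+r)⌉ = ⌈82.539⌉ = 83 payments; the last is £27.07.
Total paid = 82·£50.00 + £27.07 = £4,127.07.
Total interest = total paid − principal = £4,127.07 − £2,075.00 = £2,052.07.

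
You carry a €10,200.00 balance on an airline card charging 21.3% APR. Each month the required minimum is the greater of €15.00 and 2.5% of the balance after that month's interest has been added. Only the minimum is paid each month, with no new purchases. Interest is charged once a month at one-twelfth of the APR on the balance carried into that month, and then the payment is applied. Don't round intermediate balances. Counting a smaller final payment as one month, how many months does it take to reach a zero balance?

Monthly rate r = 21.3%/12 = 1.775% = 0.01775.
While 2.5% of the post-interest balance exceeds €15.00, each month B ← (B·(1+r))·(1 − 0.025), i.e. B shrinks by the factor (1+r)·0.975 = 0.99231.
This holds for months 1–370. Entering month 371 the balance is €585.49; 2.5% of the post-interest balance is now below €15.00, so the flat €15.00 minimum applies from here.
From month 371 a fixed €15.00 at rate r clears €585.49 in 68 more payments. Total: 370 + 68 = 438 months.

438 months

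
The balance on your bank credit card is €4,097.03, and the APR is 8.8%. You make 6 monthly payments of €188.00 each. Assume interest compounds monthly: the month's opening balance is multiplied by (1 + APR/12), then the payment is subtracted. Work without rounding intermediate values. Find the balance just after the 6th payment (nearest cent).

Monthly rate r = 8.8%/12 = 0.733333% = 0.00733333.
Each month: B ← B·(1+r) − €188.00.
Month 1: interest €30.04; balance after payment €3,939.07.
Month 2: interest €28.89; balance after payment €3,779.96.
Month 3: interest €27.72; balance after payment €3,619.68.
Month 4: interest €26.54; balance after payment €3,458.23.
Month 5: interest €25.36; balance after payment €3,295.59.
Month 6: interest €24.17; balance after payment €3,131.75.

€3,131.75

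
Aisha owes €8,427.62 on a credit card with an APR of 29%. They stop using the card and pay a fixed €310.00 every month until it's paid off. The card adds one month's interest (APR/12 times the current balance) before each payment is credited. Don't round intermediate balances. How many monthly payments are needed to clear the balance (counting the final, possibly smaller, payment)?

45 payments

Monthly rate r = 29%/12 = 2.41667% = 0.0241667.
Recurrence: B ← B·(1+r) − €310.00.
Month 1: interest €203.67; balance after payment €8,321.29.
Month 2: interest €201.10; balance after payment €8,212.39.
Closed form: n = −ln(1 − rB₀/P)/ln(1+r) = −ln(0.34301)/ln(1.02417) ≈ 44.809, so the balance reaches zero during payment 45.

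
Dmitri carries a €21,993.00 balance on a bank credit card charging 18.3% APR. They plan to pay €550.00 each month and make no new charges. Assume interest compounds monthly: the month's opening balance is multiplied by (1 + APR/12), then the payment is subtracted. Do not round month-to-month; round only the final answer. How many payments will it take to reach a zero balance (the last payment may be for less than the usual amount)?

63 months

Monthly rate r = 18.3%/12 = 1.525% = 0.01525.
Recurrence: B ← B·(1+r) − €550.00.
Month 1: interest €335.39; balance after payment €21,778.39.
Month 2: interest €332.12; balance after payment €21,560.51.
Closed form: n = −ln(1 − rB₀/P)/ln(1+r) = −ln(0.39019)/ln(1.01525) ≈ 62.182, so the balance reaches zero during payment 63.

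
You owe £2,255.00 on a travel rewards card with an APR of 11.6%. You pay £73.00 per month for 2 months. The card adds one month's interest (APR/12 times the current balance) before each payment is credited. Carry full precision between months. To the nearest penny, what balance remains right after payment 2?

Monthly rate r = 11.6%/12 = 0.966667% = 0.00966667.
Each month: B ← B·(1+r) − £73.00.
Month 1: interest £21.80; balance after payment £2,203.80.
Month 2: interest £21.30; balance after payment £2,152.10.

£2,152.10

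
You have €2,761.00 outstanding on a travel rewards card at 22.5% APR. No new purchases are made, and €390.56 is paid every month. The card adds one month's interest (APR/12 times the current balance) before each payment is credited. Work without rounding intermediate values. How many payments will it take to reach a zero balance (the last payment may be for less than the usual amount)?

Monthly rate r = 22.5%/12 = 1.875% = 0.01875.
Recurrence: B ← B·(1+r) − €390.56.
Month 1: interest €51.77; balance after payment €2,422.21.
Month 2: interest €45.42; balance after payment €2,077.07.
Closed form: n = −ln(1 − rB₀/P)/ln(1+r) = −ln(0.86745)/ln(1.01875) ≈ 7.655, so the balance reaches zero during payment 8.

8 payments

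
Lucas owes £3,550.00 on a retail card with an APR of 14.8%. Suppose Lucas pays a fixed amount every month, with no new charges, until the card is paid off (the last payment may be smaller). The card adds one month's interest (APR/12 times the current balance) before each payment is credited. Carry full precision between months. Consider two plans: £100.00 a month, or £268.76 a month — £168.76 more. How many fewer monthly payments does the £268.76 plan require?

Monthly rate r = 14.8%/12 = 1.23333% = 0.0123333.
At £100.00/mo: n = ⌈−ln(1 − rB₀/P)/ln(1+r)⌉ = 47 payments (last £98.67); total interest = total paid − £3,550.00 = £1,148.67.
At £268.76/mo: 15 payments (last £136.60); total interest £349.24.
Payments saved = 47 − 15 = 32.

32 fewer payments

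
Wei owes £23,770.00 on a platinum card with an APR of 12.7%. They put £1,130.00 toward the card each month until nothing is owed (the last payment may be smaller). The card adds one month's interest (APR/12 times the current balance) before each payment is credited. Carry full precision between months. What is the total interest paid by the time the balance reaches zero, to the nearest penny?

£3,260.98

Monthly rate r = 12.7%/12 = 1.05833% = 0.0105833.
Payoff takes n = ⌈−ln(1 − rB₀/P)/ln(1+r)⌉ = ⌈23.921⌉ = 24 payments; the last is £1,040.98.
Total paid = 23·£1,130.00 + £1,040.98 = £27,030.98.
Total interest = total paid − principal = £27,030.98 − £23,770.00 = £3,260.98.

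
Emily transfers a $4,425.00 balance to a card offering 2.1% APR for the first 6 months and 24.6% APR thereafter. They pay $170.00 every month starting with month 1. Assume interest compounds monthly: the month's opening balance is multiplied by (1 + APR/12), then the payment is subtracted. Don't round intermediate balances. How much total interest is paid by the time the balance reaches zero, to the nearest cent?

Promo months 1–6 at r₀ = 2.1%/12 = 0.00175; months 7+ at r₁ = 24.6%/12 = 0.0205.
After month 6: iterate B ← B·(1+r₀) − $170.00 for 6 months → $3,447.19.
Then at r₁ with $170.00/mo: n₂ = −ln(1 − r₁·B/P)/ln(1+r₁) ≈ 26.48 → 27 more payments.
Total paid = 32·$170.00 + $81.82 = $5,521.82; interest = $5,521.82 − $4,425.00 = $1,096.82.

$1,096.82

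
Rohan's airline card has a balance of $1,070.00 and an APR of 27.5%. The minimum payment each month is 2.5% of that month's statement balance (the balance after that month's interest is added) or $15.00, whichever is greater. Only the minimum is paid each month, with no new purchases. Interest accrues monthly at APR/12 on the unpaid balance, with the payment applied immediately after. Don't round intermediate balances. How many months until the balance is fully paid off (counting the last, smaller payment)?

326 months

Monthly rate r = 27.5%/12 = 2.29167% = 0.0229167.
While 2.5% of the post-interest balance exceeds $15.00, each month B ← (B·(1+r))·(1 − 0.025), i.e. B shrinks by the factor (1+r)·0.975 = 0.99734.
This holds for months 1–227. Entering month 228 the balance is $585.02; 2.5% of the post-interest balance is now below $15.00, so the flat $15.00 minimum applies from here.
From month 228 a fixed $15.00 at rate r clears $585.02 in 99 more payments. Total: 227 + 99 = 326 months.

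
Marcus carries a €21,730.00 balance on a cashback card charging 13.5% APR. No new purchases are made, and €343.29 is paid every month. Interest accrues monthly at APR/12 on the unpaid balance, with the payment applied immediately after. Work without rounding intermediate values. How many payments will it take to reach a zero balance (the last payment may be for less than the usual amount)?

Monthly rate r = 13.5%/12 = 1.125% = 0.01125.
Recurrence: B ← B·(1+r) − €343.29.
Month 1: interest €244.46; balance after payment €21,631.17.
Month 2: interest €243.35; balance after payment €21,531.23.
Closed form: n = −ln(1 − rB₀/P)/ln(1+r) = −ln(0.28788)/ln(1.01125) ≈ 111.306, so the balance reaches zero during payment 112.

112 payments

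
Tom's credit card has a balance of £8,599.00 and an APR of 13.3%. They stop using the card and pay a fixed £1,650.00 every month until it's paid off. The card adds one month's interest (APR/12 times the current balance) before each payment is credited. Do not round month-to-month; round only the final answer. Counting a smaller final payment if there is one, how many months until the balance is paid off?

Monthly rate r = 13.3%/12 = 1.10833% = 0.0110833.
Recurrence: B ← B·(1+r) − £1,650.00.
Month 1: interest £95.31; balance after payment £7,044.31.
Month 2: interest £78.07; balance after payment £5,472.38.
Month 3: interest £60.65; balance after payment £3,883.03.
Month 4: interest £43.04; balance after payment £2,276.07.
Month 5: interest £25.23; balance after payment £651.30.
Month 6: interest £7.22; balance after payment £0.00.

6 months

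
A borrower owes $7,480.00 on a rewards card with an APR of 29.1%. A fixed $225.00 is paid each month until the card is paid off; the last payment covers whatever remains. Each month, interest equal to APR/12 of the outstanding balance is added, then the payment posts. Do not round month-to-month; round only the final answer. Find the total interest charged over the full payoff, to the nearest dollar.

$7,929

Monthly rate r = 29.1%/12 = 2.425% = 0.02425.
Payoff takes n = ⌈−ln(1 − rB₀/P)/ln(1+r)⌉ = ⌈68.480⌉ = 69 payments; the last is $108.57.
Total paid = 68·$225.00 + $108.57 = $15,408.57.
Total interest = total paid − principal = $15,408.57 − $7,480.00 = $7,928.57.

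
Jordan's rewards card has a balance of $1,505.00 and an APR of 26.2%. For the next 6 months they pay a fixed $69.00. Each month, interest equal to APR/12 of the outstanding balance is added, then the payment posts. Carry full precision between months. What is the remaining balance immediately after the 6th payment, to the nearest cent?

$1,275.97

Monthly rate r = 26.2%/12 = 2.18333% = 0.0218333.
Each month: B ← B·(1+r) − $69.00.
Month 1: interest $32.86; balance after payment $1,468.86.
Month 2: interest $32.07; balance after payment $1,431.93.
Month 3: interest $31.26; balance after payment $1,394.19.
Month 4: interest $30.44; balance after payment $1,355.63.
Month 5: interest $29.60; balance after payment $1,316.23.
Month 6: interest $28.74; balance after payment $1,275.97.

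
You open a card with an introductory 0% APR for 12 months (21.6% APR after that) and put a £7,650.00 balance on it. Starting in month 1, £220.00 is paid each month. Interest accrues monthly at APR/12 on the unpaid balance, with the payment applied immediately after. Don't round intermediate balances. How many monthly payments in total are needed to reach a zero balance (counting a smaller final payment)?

42 months

Promo months 1–12 at r₀ = 0%/12 = 0; months 13+ at r₁ = 21.6%/12 = 0.018.
After month 12 (no interest yet): B = £7,650.00 − 12·£220.00 = £5,010.00.
Then at r₁ with £220.00/mo: n₂ = −ln(1 − r₁·B/P)/ln(1+r₁) ≈ 29.57 → 30 more payments.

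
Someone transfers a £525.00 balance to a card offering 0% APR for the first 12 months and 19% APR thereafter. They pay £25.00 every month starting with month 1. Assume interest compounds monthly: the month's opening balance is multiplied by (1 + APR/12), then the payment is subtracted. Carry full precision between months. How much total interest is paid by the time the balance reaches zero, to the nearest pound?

Promo months 1–12 at r₀ = 0%/12 = 0; months 13+ at r₁ = 19%/12 = 0.0158333.
After month 12 (no interest yet): B = £525.00 − 12·£25.00 = £225.00.
Then at r₁ with £25.00/mo: n₂ = −ln(1 − r₁·B/P)/ln(1+r₁) ≈ 9.79 → 10 more payments.
Total paid = 21·£25.00 + £19.69 = £544.69; interest = £544.69 − £525.00 = £19.69.

£20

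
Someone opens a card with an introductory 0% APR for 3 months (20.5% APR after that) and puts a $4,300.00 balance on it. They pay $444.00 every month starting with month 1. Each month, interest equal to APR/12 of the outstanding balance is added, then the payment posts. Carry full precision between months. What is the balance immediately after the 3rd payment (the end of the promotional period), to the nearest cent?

$2,968.00

Promo months 1–3 at r₀ = 0%/12 = 0; months 4+ at r₁ = 20.5%/12 = 0.0170833.
After month 3 (no interest yet): B = $4,300.00 − 3·$444.00 = $2,968.00.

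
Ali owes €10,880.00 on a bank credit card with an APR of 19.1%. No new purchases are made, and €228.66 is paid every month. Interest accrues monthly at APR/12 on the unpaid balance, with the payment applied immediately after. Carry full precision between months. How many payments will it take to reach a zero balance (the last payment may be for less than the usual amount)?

Monthly rate r = 19.1%/12 = 1.59167% = 0.0159167.
Recurrence: B ← B·(1+r) − €228.66.
Month 1: interest €173.17; balance after payment €10,824.51.
Month 2: interest €172.29; balance after payment €10,768.14.
Closed form: n = −ln(1 − rB₀/P)/ln(1+r) = −ln(0.24266)/ln(1.01592) ≈ 89.675, so the balance reaches zero during payment 90.

90 months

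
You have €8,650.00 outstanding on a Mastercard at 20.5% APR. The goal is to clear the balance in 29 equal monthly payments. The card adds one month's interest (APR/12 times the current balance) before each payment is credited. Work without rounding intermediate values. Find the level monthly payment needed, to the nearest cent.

€380.73

Monthly rate r = 20.5%/12 = 1.70833% = 0.0170833.
Level-payment amortization: P = B₀·r / (1 − (1+r)^(−n)) = 8650.00·0.0170833 / (1 − 1.01708^(−29)).
Denominator 1 − (1+r)^(−29) = 0.388128244.
P = 147.771 / 0.388128244 ≈ 380.73.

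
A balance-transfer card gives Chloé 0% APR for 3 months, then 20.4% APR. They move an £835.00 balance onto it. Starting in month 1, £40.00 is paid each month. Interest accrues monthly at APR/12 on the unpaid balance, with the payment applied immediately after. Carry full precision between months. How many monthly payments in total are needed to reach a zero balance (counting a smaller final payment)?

Promo months 1–3 at r₀ = 0%/12 = 0; months 4+ at r₁ = 20.4%/12 = 0.017.
After month 3 (no interest yet): B = £835.00 − 3·£40.00 = £715.00.
Then at r₁ with £40.00/mo: n₂ = −ln(1 − r₁·B/P)/ln(1+r₁) ≈ 21.49 → 22 more payments.

25 months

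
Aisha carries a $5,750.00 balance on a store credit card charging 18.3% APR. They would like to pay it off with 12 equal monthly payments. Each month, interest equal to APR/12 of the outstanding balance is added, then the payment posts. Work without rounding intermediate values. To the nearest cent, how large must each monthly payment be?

$527.98

Monthly rate r = 18.3%/12 = 1.525% = 0.01525.
Level-payment amortization: P = B₀·r / (1 − (1+r)^(−n)) = 5750.00·0.01525 / (1 − 1.01525^(−12)).
Denominator 1 − (1+r)^(−12) = 0.166080706.
P = 87.6875 / 0.166080706 ≈ 527.98.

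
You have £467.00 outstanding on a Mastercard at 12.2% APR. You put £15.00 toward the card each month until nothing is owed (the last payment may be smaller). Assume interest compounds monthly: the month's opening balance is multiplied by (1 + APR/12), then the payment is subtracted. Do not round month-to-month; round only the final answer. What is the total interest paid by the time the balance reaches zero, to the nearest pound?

£97

Monthly rate r = 12.2%/12 = 1.01667% = 0.0101667.
Payoff takes n = ⌈−ln(1 − rB₀/P)/ln(1+r)⌉ = ⌈37.622⌉ = 38 payments; the last is £9.35.
Total paid = 37·£15.00 + £9.35 = £564.35.
Total interest = total paid − principal = £564.35 − £467.00 = £97.35.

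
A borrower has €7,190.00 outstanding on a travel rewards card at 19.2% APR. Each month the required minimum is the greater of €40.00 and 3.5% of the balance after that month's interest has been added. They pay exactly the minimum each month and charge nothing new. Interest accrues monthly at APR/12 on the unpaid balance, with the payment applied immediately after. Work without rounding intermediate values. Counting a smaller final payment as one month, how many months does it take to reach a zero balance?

132 months

Monthly rate r = 19.2%/12 = 1.6% = 0.016.
While 3.5% of the post-interest balance exceeds €40.00, each month B ← (B·(1+r))·(1 − 0.035), i.e. B shrinks by the factor (1+r)·0.965 = 0.98044.
This holds for months 1–94. Entering month 95 the balance is €1,122.81; 3.5% of the post-interest balance is now below €40.00, so the flat €40.00 minimum applies from here.
From month 95 a fixed €40.00 at rate r clears €1,122.81 in 38 more payments. Total: 94 + 38 = 132 months.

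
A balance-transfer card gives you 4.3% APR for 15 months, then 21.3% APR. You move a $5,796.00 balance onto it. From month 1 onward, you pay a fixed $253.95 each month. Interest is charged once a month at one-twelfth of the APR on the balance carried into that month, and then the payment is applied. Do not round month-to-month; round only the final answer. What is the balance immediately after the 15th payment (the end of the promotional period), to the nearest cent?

Promo months 1–15 at r₀ = 4.3%/12 = 0.00358333; months 16+ at r₁ = 21.3%/12 = 0.01775.
After month 15: iterate B ← B·(1+r₀) − $253.95 for 15 months → $2,209.17.

$2,209.17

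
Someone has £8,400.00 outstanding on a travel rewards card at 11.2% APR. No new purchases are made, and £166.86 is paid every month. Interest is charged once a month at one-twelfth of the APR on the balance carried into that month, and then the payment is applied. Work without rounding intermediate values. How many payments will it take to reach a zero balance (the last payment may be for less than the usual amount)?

69 months

Monthly rate r = 11.2%/12 = 0.933333% = 0.00933333.
Recurrence: B ← B·(1+r) − £166.86.
Month 1: interest £78.40; balance after payment £8,311.54.
Month 2: interest £77.57; balance after payment £8,222.25.
Closed form: n = −ln(1 − rB₀/P)/ln(1+r) = −ln(0.53015)/ln(1.00933) ≈ 68.310, so the balance reaches zero during payment 69.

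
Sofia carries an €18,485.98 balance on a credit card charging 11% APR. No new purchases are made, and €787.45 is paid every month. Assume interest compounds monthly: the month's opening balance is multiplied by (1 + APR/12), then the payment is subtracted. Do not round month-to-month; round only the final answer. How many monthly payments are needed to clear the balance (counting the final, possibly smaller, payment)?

27 months

Monthly rate r = 11%/12 = 0.916667% = 0.00916667.
Recurrence: B ← B·(1+r) − €787.45.
Month 1: interest €169.45; balance after payment €17,867.98.
Month 2: interest €163.79; balance after payment €17,244.32.
Closed form: n = −ln(1 − rB₀/P)/ln(1+r) = −ln(0.78481)/ln(1.00917) ≈ 26.556, so the balance reaches zero during payment 27.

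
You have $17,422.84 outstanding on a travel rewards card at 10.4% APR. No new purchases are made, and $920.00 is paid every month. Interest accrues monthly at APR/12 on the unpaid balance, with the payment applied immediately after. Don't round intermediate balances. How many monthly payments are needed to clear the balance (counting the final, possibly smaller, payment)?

21 payments

Monthly rate r = 10.4%/12 = 0.866667% = 0.00866667.
Recurrence: B ← B·(1+r) − $920.00.
Month 1: interest $151.00; balance after payment $16,653.84.
Month 2: interest $144.33; balance after payment $15,878.17.
Closed form: n = −ln(1 − rB₀/P)/ln(1+r) = −ln(0.83587)/ln(1.00867) ≈ 20.776, so the balance reaches zero during payment 21.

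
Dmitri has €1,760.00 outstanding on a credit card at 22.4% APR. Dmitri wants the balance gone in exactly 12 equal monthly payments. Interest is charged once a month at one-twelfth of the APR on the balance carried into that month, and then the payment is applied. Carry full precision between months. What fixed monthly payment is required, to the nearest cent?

€165.07

Monthly rate r = 22.4%/12 = 1.86667% = 0.0186667.
Level-payment amortization: P = B₀·r / (1 − (1+r)^(−n)) = 1760.00·0.0186667 / (1 − 1.01867^(−12)).
Denominator 1 − (1+r)^(−12) = 0.199032568.
P = 32.8533 / 0.199032568 ≈ 165.07.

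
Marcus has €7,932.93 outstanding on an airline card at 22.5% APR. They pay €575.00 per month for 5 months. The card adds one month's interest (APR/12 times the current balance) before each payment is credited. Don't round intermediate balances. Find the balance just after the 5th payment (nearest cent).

€5,720.21

Monthly rate r = 22.5%/12 = 1.875% = 0.01875.
Each month: B ← B·(1+r) − €575.00.
Month 1: interest €148.74; balance after payment €7,506.67.
Month 2: interest €140.75; balance after payment €7,072.42.
Month 3: interest €132.61; balance after payment €6,630.03.
Month 4: interest €124.31; balance after payment €6,179.34.
Month 5: interest €115.86; balance after payment €5,720.21.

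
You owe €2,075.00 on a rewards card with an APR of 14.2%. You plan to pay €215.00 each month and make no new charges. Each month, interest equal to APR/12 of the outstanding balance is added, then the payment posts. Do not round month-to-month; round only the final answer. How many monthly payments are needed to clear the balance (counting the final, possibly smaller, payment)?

11 payments

Monthly rate r = 14.2%/12 = 1.18333% = 0.0118333.
Recurrence: B ← B·(1+r) − €215.00.
Month 1: interest €24.55; balance after payment €1,884.55.
Month 2: interest €22.30; balance after payment €1,691.85.
Closed form: n = −ln(1 − rB₀/P)/ln(1+r) = −ln(0.88579)/ln(1.01183) ≈ 10.309, so the balance reaches zero during payment 11.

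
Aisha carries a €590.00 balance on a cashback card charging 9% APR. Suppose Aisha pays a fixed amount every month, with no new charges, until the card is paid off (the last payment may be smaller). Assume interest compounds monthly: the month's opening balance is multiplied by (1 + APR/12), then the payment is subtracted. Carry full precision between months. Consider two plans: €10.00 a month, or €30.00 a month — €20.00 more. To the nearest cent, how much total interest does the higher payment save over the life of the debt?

€141.24

Monthly rate r = 9%/12 = 0.75% = 0.0075.
At €10.00/mo: n = ⌈−ln(1 − rB₀/P)/ln(1+r)⌉ = 79 payments (last €1.98); total interest = total paid − €590.00 = €191.98.
At €30.00/mo: 22 payments (last €10.74); total interest €50.74.
Interest saved = €191.98 − €50.74 = €141.24.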